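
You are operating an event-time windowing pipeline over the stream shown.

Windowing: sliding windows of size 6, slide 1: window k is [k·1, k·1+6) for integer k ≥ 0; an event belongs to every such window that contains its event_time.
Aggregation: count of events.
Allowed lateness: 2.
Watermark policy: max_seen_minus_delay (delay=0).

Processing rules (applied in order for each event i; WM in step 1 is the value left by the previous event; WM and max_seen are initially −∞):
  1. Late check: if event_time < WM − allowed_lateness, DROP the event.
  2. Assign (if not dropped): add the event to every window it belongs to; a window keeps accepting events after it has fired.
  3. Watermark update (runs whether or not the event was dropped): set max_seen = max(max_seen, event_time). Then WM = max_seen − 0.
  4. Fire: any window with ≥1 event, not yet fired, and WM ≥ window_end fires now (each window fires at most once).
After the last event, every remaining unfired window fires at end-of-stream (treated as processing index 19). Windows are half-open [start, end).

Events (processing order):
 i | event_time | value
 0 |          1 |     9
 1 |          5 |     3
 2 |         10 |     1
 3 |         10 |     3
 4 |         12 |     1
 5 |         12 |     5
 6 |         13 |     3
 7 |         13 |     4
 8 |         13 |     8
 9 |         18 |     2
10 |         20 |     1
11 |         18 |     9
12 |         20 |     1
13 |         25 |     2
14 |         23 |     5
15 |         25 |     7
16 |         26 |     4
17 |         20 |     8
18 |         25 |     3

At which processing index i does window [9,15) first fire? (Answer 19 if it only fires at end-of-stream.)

i=0 t=1 v=9: → [1,7),[0,6); WM=1
i=1 t=5 v=3: → [5,11),[4,10),[3,9),[2,8),[1,7),[0,6); WM=5
i=2 t=10 v=1: → [10,16),[9,15),[8,14),[7,13),[6,12),[5,11); WM=10; [0,6) fires=2 [1,7) fires=2 [2,8) fires=1 [3,9) fires=1 [4,10) fires=1
i=3 t=10 v=3: → [10,16),[9,15),[8,14),[7,13),[6,12),[5,11); WM=10
i=4 t=12 v=1: → [12,18),[11,17),[10,16),[9,15),[8,14),[7,13); WM=12; [5,11) fires=3 [6,12) fires=2
i=5 t=12 v=5: → [12,18),[11,17),[10,16),[9,15),[8,14),[7,13); WM=12
i=6 t=13 v=3: → [13,19),[12,18),[11,17),[10,16),[9,15),[8,14); WM=13; [7,13) fires=4
i=7 t=13 v=4: → [13,19),[12,18),[11,17),[10,16),[9,15),[8,14); WM=13
i=8 t=13 v=8: → [13,19),[12,18),[11,17),[10,16),[9,15),[8,14); WM=13
i=9 t=18 v=2: → [18,24),[17,23),[16,22),[15,21),[14,20),[13,19); WM=18; [8,14) fires=7 [9,15) fires=7 [10,16) fires=7 [11,17) fires=5 [12,18) fires=5
i=10 t=20 v=1: → [20,26),[19,25),[18,24),[17,23),[16,22),[15,21); WM=20; [13,19) fires=4 [14,20) fires=1
i=11 t=18 v=9: → [18,24),[17,23),[16,22),[15,21),[14,20),[13,19); WM=20
i=12 t=20 v=1: → [20,26),[19,25),[18,24),[17,23),[16,22),[15,21); WM=20
i=13 t=25 v=2: → [25,31),[24,30),[23,29),[22,28),[21,27),[20,26); WM=25; [15,21) fires=4 [16,22) fires=4 [17,23) fires=4 [18,24) fires=4 [19,25) fires=2
i=14 t=23 v=5: → [23,29),[22,28),[21,27),[20,26),[19,25),[18,24); WM=25
i=15 t=25 v=7: → [25,31),[24,30),[23,29),[22,28),[21,27),[20,26); WM=25
i=16 t=26 v=4: → [26,32),[25,31),[24,30),[23,29),[22,28),[21,27); WM=26; [20,26) fires=5
i=17 t=20 v=8: DROP (t<26-2); WM=26
i=18 t=25 v=3: → [25,31),[24,30),[23,29),[22,28),[21,27),[20,26); WM=26

9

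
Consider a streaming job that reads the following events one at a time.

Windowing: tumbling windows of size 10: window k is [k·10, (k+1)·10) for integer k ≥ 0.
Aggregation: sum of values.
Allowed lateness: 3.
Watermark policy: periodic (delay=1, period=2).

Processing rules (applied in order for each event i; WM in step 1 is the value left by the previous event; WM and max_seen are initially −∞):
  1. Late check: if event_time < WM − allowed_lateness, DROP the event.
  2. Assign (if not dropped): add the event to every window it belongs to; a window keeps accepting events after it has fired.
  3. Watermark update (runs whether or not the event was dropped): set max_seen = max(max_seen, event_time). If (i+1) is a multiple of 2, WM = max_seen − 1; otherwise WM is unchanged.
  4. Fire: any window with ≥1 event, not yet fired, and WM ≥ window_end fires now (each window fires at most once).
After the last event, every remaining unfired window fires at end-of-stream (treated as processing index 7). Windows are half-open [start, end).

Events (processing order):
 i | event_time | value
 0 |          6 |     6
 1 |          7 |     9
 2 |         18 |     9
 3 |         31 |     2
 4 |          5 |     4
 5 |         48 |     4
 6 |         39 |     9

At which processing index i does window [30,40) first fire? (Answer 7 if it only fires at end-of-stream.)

i=0 t=6 v=6: → [0,10); WM=−∞
i=1 t=7 v=9: → [0,10); WM=6
i=2 t=18 v=9: → [10,20); WM=6
i=3 t=31 v=2: → [30,40); WM=30; [0,10) fires=15 [10,20) fires=9
i=4 t=5 v=4: DROP (t<30-3); WM=30
i=5 t=48 v=4: → [40,50); WM=47; [30,40) fires=2
i=6 t=39 v=9: DROP (t<47-3); WM=47

5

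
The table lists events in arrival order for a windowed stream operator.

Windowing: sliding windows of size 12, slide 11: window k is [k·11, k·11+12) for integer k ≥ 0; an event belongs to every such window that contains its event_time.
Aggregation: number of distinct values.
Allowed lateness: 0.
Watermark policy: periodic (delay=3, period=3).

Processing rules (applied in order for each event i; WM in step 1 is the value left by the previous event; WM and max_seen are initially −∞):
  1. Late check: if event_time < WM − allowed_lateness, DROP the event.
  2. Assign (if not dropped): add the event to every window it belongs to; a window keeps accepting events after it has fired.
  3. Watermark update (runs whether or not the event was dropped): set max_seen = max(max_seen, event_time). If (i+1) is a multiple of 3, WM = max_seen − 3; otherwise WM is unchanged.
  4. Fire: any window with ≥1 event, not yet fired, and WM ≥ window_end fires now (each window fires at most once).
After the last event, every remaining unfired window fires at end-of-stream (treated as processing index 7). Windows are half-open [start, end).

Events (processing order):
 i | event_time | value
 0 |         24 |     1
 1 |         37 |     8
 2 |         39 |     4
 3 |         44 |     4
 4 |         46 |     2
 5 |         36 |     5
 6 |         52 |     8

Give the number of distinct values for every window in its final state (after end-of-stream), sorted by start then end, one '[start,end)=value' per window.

[22,34)=1 [33,45)=3 [44,56)=3

i=0 t=24 v=1: → [22,34); WM=−∞
i=1 t=37 v=8: → [33,45); WM=−∞
i=2 t=39 v=4: → [33,45); WM=36; [22,34) fires=1
i=3 t=44 v=4: → [44,56),[33,45); WM=36
i=4 t=46 v=2: → [44,56); WM=36
i=5 t=36 v=5: → [33,45); WM=43
i=6 t=52 v=8: → [44,56); WM=43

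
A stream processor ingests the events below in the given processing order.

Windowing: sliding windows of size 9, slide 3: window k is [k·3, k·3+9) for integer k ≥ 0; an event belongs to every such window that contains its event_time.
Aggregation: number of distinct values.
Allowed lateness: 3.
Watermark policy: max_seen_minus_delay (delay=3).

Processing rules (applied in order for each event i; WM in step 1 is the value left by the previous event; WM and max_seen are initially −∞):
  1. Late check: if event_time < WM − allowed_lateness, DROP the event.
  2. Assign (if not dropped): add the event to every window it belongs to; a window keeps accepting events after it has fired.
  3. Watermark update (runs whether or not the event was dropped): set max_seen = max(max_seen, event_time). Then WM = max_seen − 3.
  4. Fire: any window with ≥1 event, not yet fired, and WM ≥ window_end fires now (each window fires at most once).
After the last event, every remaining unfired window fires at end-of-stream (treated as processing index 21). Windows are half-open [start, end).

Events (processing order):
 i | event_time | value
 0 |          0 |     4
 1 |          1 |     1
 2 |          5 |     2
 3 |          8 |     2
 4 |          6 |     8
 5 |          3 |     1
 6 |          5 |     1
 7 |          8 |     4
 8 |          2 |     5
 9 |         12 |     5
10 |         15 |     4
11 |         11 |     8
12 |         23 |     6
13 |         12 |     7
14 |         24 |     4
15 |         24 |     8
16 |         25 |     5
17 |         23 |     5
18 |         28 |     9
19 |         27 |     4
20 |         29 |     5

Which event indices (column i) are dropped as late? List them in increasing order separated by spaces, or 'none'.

13

i=0 t=0 v=4: → [0,9); WM=-3
i=1 t=1 v=1: → [0,9); WM=-2
i=2 t=5 v=2: → [3,12),[0,9); WM=2
i=3 t=8 v=2: → [6,15),[3,12),[0,9); WM=5
i=4 t=6 v=8: → [6,15),[3,12),[0,9); WM=5
i=5 t=3 v=1: → [3,12),[0,9); WM=5
i=6 t=5 v=1: → [3,12),[0,9); WM=5
i=7 t=8 v=4: → [6,15),[3,12),[0,9); WM=5
i=8 t=2 v=5: → [0,9); WM=5
i=9 t=12 v=5: → [12,21),[9,18),[6,15); WM=9; [0,9) fires=5
i=10 t=15 v=4: → [15,24),[12,21),[9,18); WM=12; [3,12) fires=4
i=11 t=11 v=8: → [9,18),[6,15),[3,12); WM=12
i=12 t=23 v=6: → [21,30),[18,27),[15,24); WM=20; [6,15) fires=4 [9,18) fires=3
i=13 t=12 v=7: DROP (t<20-3); WM=20
i=14 t=24 v=4: → [24,33),[21,30),[18,27); WM=21; [12,21) fires=2
i=15 t=24 v=8: → [24,33),[21,30),[18,27); WM=21
i=16 t=25 v=5: → [24,33),[21,30),[18,27); WM=22
i=17 t=23 v=5: → [21,30),[18,27),[15,24); WM=22
i=18 t=28 v=9: → [27,36),[24,33),[21,30); WM=25; [15,24) fires=3
i=19 t=27 v=4: → [27,36),[24,33),[21,30); WM=25
i=20 t=29 v=5: → [27,36),[24,33),[21,30); WM=26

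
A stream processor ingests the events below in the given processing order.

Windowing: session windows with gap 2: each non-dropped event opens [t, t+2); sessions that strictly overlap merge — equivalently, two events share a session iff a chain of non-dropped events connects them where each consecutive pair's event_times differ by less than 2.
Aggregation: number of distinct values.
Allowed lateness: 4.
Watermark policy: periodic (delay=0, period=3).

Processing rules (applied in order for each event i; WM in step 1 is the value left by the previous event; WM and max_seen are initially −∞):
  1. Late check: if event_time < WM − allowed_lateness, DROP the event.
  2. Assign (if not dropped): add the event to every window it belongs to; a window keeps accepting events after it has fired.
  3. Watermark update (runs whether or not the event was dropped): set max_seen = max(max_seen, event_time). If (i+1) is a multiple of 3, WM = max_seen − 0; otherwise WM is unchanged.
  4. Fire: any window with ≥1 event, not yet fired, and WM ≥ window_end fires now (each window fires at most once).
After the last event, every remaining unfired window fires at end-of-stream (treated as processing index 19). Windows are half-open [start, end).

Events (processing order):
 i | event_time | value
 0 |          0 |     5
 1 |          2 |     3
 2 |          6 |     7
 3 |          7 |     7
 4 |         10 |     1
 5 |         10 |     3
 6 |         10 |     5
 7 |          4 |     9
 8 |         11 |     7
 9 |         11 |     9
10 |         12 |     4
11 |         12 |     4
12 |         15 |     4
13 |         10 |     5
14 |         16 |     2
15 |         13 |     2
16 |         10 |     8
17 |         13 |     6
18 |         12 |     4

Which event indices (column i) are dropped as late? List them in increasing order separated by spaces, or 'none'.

i=0 t=0 v=5: → [0,2); WM=−∞
i=1 t=2 v=3: → [2,4); WM=−∞
i=2 t=6 v=7: → [6,8); WM=6
i=3 t=7 v=7: → [6,9); WM=6
i=4 t=10 v=1: → [10,12); WM=6
i=5 t=10 v=3: → [10,12); WM=10
i=6 t=10 v=5: → [10,12); WM=10
i=7 t=4 v=9: DROP (t<10-4); WM=10
i=8 t=11 v=7: → [10,13); WM=11
i=9 t=11 v=9: → [10,13); WM=11
i=10 t=12 v=4: → [10,14); WM=11
i=11 t=12 v=4: → [10,14); WM=12
i=12 t=15 v=4: → [15,17); WM=12
i=13 t=10 v=5: → [10,14); WM=12
i=14 t=16 v=2: → [15,18); WM=16
i=15 t=13 v=2: → [10,15); WM=16
i=16 t=10 v=8: DROP (t<16-4); WM=16
i=17 t=13 v=6: → [10,15); WM=16
i=18 t=12 v=4: → [10,15); WM=16

7 16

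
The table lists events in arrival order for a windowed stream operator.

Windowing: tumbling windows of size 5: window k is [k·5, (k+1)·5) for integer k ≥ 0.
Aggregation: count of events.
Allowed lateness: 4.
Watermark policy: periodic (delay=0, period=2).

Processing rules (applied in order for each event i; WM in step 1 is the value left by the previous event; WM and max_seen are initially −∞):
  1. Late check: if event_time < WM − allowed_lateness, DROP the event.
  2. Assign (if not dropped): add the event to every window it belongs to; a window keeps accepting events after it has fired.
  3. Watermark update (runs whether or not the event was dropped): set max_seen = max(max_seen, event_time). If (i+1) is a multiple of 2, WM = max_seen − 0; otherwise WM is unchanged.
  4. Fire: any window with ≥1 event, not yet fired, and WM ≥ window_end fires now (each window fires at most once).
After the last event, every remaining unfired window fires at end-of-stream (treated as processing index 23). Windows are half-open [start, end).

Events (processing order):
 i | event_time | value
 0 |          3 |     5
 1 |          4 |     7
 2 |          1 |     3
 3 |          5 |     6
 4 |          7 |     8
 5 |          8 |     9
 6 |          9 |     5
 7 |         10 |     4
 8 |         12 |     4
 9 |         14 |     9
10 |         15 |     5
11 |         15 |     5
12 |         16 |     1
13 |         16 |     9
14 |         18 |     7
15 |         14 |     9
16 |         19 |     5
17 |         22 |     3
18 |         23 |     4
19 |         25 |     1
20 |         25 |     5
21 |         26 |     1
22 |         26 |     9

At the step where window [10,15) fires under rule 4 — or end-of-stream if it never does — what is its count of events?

i=0 t=3 v=5: → [0,5); WM=−∞
i=1 t=4 v=7: → [0,5); WM=4
i=2 t=1 v=3: → [0,5); WM=4
i=3 t=5 v=6: → [5,10); WM=5; [0,5) fires=3
i=4 t=7 v=8: → [5,10); WM=5
i=5 t=8 v=9: → [5,10); WM=8
i=6 t=9 v=5: → [5,10); WM=8
i=7 t=10 v=4: → [10,15); WM=10; [5,10) fires=4
i=8 t=12 v=4: → [10,15); WM=10
i=9 t=14 v=9: → [10,15); WM=14
i=10 t=15 v=5: → [15,20); WM=14
i=11 t=15 v=5: → [15,20); WM=15; [10,15) fires=3
i=12 t=16 v=1: → [15,20); WM=15
i=13 t=16 v=9: → [15,20); WM=16
i=14 t=18 v=7: → [15,20); WM=16
i=15 t=14 v=9: → [10,15); WM=18
i=16 t=19 v=5: → [15,20); WM=18
i=17 t=22 v=3: → [20,25); WM=22; [15,20) fires=6
i=18 t=23 v=4: → [20,25); WM=22
i=19 t=25 v=1: → [25,30); WM=25; [20,25) fires=2
i=20 t=25 v=5: → [25,30); WM=25
i=21 t=26 v=1: → [25,30); WM=26
i=22 t=26 v=9: → [25,30); WM=26

3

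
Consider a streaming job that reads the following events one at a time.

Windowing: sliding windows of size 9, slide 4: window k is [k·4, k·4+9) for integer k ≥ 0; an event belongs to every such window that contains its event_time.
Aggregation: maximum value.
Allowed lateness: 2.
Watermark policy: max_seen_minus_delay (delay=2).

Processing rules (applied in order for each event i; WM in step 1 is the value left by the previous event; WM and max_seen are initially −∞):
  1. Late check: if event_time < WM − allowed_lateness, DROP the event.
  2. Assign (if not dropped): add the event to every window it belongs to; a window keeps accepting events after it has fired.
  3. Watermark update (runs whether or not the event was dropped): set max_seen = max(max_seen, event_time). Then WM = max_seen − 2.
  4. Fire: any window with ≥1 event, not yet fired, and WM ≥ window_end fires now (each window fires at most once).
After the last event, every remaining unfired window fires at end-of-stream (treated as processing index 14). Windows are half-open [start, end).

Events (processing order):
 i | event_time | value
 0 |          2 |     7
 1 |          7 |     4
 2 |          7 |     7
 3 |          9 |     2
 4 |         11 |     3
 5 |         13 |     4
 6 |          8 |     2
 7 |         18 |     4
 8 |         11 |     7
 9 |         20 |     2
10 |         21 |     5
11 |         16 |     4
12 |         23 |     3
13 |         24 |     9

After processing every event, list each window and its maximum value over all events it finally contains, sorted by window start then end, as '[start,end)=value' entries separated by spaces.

i=0 t=2 v=7: → [0,9); WM=0
i=1 t=7 v=4: → [4,13),[0,9); WM=5
i=2 t=7 v=7: → [4,13),[0,9); WM=5
i=3 t=9 v=2: → [8,17),[4,13); WM=7
i=4 t=11 v=3: → [8,17),[4,13); WM=9; [0,9) fires=7
i=5 t=13 v=4: → [12,21),[8,17); WM=11
i=6 t=8 v=2: DROP (t<11-2); WM=11
i=7 t=18 v=4: → [16,25),[12,21); WM=16; [4,13) fires=7
i=8 t=11 v=7: DROP (t<16-2); WM=16
i=9 t=20 v=2: → [20,29),[16,25),[12,21); WM=18; [8,17) fires=4
i=10 t=21 v=5: → [20,29),[16,25); WM=19
i=11 t=16 v=4: DROP (t<19-2); WM=19
i=12 t=23 v=3: → [20,29),[16,25); WM=21; [12,21) fires=4
i=13 t=24 v=9: → [24,33),[20,29),[16,25); WM=22

[0,9)=7 [4,13)=7 [8,17)=4 [12,21)=4 [16,25)=9 [20,29)=9 [24,33)=9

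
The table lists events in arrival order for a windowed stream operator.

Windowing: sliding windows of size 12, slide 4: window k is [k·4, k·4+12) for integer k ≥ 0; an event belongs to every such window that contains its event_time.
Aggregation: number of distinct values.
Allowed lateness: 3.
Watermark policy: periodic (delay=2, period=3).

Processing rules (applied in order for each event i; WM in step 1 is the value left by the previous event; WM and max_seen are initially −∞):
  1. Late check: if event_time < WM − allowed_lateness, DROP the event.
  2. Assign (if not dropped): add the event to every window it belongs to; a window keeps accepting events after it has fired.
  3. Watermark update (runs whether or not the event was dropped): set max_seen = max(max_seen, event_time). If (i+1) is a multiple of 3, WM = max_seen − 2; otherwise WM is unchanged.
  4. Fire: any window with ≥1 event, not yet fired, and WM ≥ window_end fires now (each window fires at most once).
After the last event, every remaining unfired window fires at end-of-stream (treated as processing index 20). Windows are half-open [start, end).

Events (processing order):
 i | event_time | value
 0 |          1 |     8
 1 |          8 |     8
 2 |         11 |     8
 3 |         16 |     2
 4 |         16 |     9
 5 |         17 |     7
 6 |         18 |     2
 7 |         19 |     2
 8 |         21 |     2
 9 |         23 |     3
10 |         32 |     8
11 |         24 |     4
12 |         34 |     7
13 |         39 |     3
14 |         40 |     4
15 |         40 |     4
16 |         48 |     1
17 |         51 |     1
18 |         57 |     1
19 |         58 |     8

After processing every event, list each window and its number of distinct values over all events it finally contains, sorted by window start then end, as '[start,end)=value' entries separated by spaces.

i=0 t=1 v=8: → [0,12); WM=−∞
i=1 t=8 v=8: → [8,20),[4,16),[0,12); WM=−∞
i=2 t=11 v=8: → [8,20),[4,16),[0,12); WM=9
i=3 t=16 v=2: → [16,28),[12,24),[8,20); WM=9
i=4 t=16 v=9: → [16,28),[12,24),[8,20); WM=9
i=5 t=17 v=7: → [16,28),[12,24),[8,20); WM=15; [0,12) fires=1
i=6 t=18 v=2: → [16,28),[12,24),[8,20); WM=15
i=7 t=19 v=2: → [16,28),[12,24),[8,20); WM=15
i=8 t=21 v=2: → [20,32),[16,28),[12,24); WM=19; [4,16) fires=1
i=9 t=23 v=3: → [20,32),[16,28),[12,24); WM=19
i=10 t=32 v=8: → [32,44),[28,40),[24,36); WM=19
i=11 t=24 v=4: → [24,36),[20,32),[16,28); WM=30; [8,20) fires=4 [12,24) fires=4 [16,28) fires=5
i=12 t=34 v=7: → [32,44),[28,40),[24,36); WM=30
i=13 t=39 v=3: → [36,48),[32,44),[28,40); WM=30
i=14 t=40 v=4: → [40,52),[36,48),[32,44); WM=38; [20,32) fires=3 [24,36) fires=3
i=15 t=40 v=4: → [40,52),[36,48),[32,44); WM=38
i=16 t=48 v=1: → [48,60),[44,56),[40,52); WM=38
i=17 t=51 v=1: → [48,60),[44,56),[40,52); WM=49; [28,40) fires=3 [32,44) fires=4 [36,48) fires=2
i=18 t=57 v=1: → [56,68),[52,64),[48,60); WM=49
i=19 t=58 v=8: → [56,68),[52,64),[48,60); WM=49

[0,12)=1 [4,16)=1 [8,20)=4 [12,24)=4 [16,28)=5 [20,32)=3 [24,36)=3 [28,40)=3 [32,44)=4 [36,48)=2 [40,52)=2 [44,56)=1 [48,60)=2 [52,64)=2 [56,68)=2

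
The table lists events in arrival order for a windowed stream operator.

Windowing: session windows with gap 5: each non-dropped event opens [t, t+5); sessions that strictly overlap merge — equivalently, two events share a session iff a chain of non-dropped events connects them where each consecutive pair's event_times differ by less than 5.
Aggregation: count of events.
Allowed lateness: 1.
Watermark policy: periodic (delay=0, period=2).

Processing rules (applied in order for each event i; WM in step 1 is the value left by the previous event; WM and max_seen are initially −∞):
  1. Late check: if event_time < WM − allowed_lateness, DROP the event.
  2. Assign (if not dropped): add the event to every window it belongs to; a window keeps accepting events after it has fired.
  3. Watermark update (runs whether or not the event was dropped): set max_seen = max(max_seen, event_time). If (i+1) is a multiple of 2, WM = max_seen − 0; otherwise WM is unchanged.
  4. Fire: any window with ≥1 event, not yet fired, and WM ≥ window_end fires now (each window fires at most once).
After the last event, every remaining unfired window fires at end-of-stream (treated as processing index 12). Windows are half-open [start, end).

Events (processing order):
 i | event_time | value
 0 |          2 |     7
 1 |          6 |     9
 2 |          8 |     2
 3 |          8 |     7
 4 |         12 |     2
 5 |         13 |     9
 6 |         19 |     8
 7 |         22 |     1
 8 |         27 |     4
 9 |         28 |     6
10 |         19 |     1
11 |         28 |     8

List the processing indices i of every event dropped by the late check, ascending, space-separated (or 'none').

i=0 t=2 v=7: → [2,7); WM=−∞
i=1 t=6 v=9: → [2,11); WM=6
i=2 t=8 v=2: → [2,13); WM=6
i=3 t=8 v=7: → [2,13); WM=8
i=4 t=12 v=2: → [2,17); WM=8
i=5 t=13 v=9: → [2,18); WM=13
i=6 t=19 v=8: → [19,24); WM=13
i=7 t=22 v=1: → [19,27); WM=22
i=8 t=27 v=4: → [27,32); WM=22
i=9 t=28 v=6: → [27,33); WM=28
i=10 t=19 v=1: DROP (t<28-1); WM=28
i=11 t=28 v=8: → [27,33); WM=28

10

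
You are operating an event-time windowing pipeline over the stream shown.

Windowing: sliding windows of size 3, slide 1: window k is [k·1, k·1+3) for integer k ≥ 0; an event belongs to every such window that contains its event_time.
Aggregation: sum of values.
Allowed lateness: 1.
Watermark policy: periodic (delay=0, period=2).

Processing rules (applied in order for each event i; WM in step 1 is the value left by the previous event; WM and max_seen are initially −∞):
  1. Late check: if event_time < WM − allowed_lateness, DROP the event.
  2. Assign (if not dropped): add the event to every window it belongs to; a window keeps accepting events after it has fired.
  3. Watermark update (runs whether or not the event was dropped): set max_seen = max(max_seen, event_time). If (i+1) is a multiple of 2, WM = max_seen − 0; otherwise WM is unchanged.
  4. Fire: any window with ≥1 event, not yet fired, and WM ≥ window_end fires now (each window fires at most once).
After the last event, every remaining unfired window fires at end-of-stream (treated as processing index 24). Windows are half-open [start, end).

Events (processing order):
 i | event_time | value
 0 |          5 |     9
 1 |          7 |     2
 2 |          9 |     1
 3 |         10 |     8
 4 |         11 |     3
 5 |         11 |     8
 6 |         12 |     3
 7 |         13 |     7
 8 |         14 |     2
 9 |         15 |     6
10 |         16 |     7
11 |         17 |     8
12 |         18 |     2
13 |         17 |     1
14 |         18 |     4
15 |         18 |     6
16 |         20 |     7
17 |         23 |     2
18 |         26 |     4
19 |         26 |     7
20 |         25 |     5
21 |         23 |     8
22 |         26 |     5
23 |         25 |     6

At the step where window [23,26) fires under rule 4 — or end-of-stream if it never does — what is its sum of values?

i=0 t=5 v=9: → [5,8),[4,7),[3,6); WM=−∞
i=1 t=7 v=2: → [7,10),[6,9),[5,8); WM=7; [3,6) fires=9 [4,7) fires=9
i=2 t=9 v=1: → [9,12),[8,11),[7,10); WM=7
i=3 t=10 v=8: → [10,13),[9,12),[8,11); WM=10; [5,8) fires=11 [6,9) fires=2 [7,10) fires=3
i=4 t=11 v=3: → [11,14),[10,13),[9,12); WM=10
i=5 t=11 v=8: → [11,14),[10,13),[9,12); WM=11; [8,11) fires=9
i=6 t=12 v=3: → [12,15),[11,14),[10,13); WM=11
i=7 t=13 v=7: → [13,16),[12,15),[11,14); WM=13; [9,12) fires=20 [10,13) fires=22
i=8 t=14 v=2: → [14,17),[13,16),[12,15); WM=13
i=9 t=15 v=6: → [15,18),[14,17),[13,16); WM=15; [11,14) fires=21 [12,15) fires=12
i=10 t=16 v=7: → [16,19),[15,18),[14,17); WM=15
i=11 t=17 v=8: → [17,20),[16,19),[15,18); WM=17; [13,16) fires=15 [14,17) fires=15
i=12 t=18 v=2: → [18,21),[17,20),[16,19); WM=17
i=13 t=17 v=1: → [17,20),[16,19),[15,18); WM=18; [15,18) fires=22
i=14 t=18 v=4: → [18,21),[17,20),[16,19); WM=18
i=15 t=18 v=6: → [18,21),[17,20),[16,19); WM=18
i=16 t=20 v=7: → [20,23),[19,22),[18,21); WM=18
i=17 t=23 v=2: → [23,26),[22,25),[21,24); WM=23; [16,19) fires=28 [17,20) fires=21 [18,21) fires=19 [19,22) fires=7 [20,23) fires=7
i=18 t=26 v=4: → [26,29),[25,28),[24,27); WM=23
i=19 t=26 v=7: → [26,29),[25,28),[24,27); WM=26; [21,24) fires=2 [22,25) fires=2 [23,26) fires=2
i=20 t=25 v=5: → [25,28),[24,27),[23,26); WM=26
i=21 t=23 v=8: DROP (t<26-1); WM=26
i=22 t=26 v=5: → [26,29),[25,28),[24,27); WM=26
i=23 t=25 v=6: → [25,28),[24,27),[23,26); WM=26

2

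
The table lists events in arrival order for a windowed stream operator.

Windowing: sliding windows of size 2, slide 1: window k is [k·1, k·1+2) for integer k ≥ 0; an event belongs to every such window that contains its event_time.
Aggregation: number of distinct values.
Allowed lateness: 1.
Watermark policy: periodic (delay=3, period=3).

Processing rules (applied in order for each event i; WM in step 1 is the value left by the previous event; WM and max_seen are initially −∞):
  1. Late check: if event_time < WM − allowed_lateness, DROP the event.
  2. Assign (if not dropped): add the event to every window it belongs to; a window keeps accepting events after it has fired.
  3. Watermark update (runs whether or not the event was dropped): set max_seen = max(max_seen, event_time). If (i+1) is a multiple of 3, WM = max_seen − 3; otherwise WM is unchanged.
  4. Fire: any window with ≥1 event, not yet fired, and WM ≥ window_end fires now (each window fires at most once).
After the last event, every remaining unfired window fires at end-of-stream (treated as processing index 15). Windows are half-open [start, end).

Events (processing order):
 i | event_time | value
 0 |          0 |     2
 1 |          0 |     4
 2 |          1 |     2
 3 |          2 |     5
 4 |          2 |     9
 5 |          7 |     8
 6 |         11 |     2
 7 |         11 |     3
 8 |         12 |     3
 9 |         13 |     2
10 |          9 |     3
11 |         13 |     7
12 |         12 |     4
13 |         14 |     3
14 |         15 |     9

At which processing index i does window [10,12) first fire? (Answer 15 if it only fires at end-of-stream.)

i=0 t=0 v=2: → [0,2); WM=−∞
i=1 t=0 v=4: → [0,2); WM=−∞
i=2 t=1 v=2: → [1,3),[0,2); WM=-2
i=3 t=2 v=5: → [2,4),[1,3); WM=-2
i=4 t=2 v=9: → [2,4),[1,3); WM=-2
i=5 t=7 v=8: → [7,9),[6,8); WM=4; [0,2) fires=2 [1,3) fires=3 [2,4) fires=2
i=6 t=11 v=2: → [11,13),[10,12); WM=4
i=7 t=11 v=3: → [11,13),[10,12); WM=4
i=8 t=12 v=3: → [12,14),[11,13); WM=9; [6,8) fires=1 [7,9) fires=1
i=9 t=13 v=2: → [13,15),[12,14); WM=9
i=10 t=9 v=3: → [9,11),[8,10); WM=9
i=11 t=13 v=7: → [13,15),[12,14); WM=10; [8,10) fires=1
i=12 t=12 v=4: → [12,14),[11,13); WM=10
i=13 t=14 v=3: → [14,16),[13,15); WM=10
i=14 t=15 v=9: → [15,17),[14,16); WM=12; [9,11) fires=1 [10,12) fires=2

14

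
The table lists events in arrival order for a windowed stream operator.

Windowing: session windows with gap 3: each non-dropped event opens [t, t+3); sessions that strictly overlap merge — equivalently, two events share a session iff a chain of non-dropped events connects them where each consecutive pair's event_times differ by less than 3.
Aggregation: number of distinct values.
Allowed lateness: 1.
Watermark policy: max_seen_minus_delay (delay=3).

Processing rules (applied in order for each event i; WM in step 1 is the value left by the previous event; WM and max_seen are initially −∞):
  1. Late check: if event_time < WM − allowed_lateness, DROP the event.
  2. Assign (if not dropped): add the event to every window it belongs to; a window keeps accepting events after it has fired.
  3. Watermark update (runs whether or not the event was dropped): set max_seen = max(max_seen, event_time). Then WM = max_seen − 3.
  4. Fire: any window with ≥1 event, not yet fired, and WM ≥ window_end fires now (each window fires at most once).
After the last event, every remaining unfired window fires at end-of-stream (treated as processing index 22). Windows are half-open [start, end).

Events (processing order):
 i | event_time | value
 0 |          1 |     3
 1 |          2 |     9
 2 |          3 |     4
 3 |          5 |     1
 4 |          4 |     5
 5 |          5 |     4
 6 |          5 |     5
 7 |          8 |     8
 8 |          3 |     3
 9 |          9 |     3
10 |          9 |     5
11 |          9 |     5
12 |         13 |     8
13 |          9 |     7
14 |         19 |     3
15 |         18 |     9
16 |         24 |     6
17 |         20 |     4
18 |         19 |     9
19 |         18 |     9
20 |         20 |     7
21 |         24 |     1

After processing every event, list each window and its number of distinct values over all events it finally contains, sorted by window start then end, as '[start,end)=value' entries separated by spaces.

i=0 t=1 v=3: → [1,4); WM=-2
i=1 t=2 v=9: → [1,5); WM=-1
i=2 t=3 v=4: → [1,6); WM=0
i=3 t=5 v=1: → [1,8); WM=2
i=4 t=4 v=5: → [1,8); WM=2
i=5 t=5 v=4: → [1,8); WM=2
i=6 t=5 v=5: → [1,8); WM=2
i=7 t=8 v=8: → [8,11); WM=5
i=8 t=3 v=3: DROP (t<5-1); WM=5
i=9 t=9 v=3: → [8,12); WM=6
i=10 t=9 v=5: → [8,12); WM=6
i=11 t=9 v=5: → [8,12); WM=6
i=12 t=13 v=8: → [13,16); WM=10
i=13 t=9 v=7: → [8,12); WM=10
i=14 t=19 v=3: → [19,22); WM=16
i=15 t=18 v=9: → [18,22); WM=16
i=16 t=24 v=6: → [24,27); WM=21
i=17 t=20 v=4: → [18,23); WM=21
i=18 t=19 v=9: DROP (t<21-1); WM=21
i=19 t=18 v=9: DROP (t<21-1); WM=21
i=20 t=20 v=7: → [18,23); WM=21
i=21 t=24 v=1: → [24,27); WM=21

[1,8)=5 [8,12)=4 [13,16)=1 [18,23)=4 [24,27)=2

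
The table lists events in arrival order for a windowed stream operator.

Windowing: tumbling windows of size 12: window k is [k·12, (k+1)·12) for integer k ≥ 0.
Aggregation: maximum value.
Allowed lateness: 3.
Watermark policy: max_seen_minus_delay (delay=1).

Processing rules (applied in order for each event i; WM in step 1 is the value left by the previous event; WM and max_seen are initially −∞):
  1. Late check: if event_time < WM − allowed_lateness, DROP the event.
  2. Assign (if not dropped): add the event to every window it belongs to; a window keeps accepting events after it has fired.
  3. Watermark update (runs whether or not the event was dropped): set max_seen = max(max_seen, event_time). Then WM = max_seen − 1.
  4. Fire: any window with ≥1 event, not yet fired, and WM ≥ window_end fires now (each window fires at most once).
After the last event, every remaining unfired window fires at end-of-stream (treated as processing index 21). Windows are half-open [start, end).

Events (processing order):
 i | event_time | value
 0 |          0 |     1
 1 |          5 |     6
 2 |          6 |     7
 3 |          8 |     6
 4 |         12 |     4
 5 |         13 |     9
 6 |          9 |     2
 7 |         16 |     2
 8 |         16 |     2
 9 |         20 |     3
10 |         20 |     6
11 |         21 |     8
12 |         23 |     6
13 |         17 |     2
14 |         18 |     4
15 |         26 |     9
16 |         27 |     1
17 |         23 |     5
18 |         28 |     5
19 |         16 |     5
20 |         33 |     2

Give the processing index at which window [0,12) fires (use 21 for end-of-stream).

5

i=0 t=0 v=1: → [0,12); WM=-1
i=1 t=5 v=6: → [0,12); WM=4
i=2 t=6 v=7: → [0,12); WM=5
i=3 t=8 v=6: → [0,12); WM=7
i=4 t=12 v=4: → [12,24); WM=11
i=5 t=13 v=9: → [12,24); WM=12; [0,12) fires=7
i=6 t=9 v=2: → [0,12); WM=12
i=7 t=16 v=2: → [12,24); WM=15
i=8 t=16 v=2: → [12,24); WM=15
i=9 t=20 v=3: → [12,24); WM=19
i=10 t=20 v=6: → [12,24); WM=19
i=11 t=21 v=8: → [12,24); WM=20
i=12 t=23 v=6: → [12,24); WM=22
i=13 t=17 v=2: DROP (t<22-3); WM=22
i=14 t=18 v=4: DROP (t<22-3); WM=22
i=15 t=26 v=9: → [24,36); WM=25; [12,24) fires=9
i=16 t=27 v=1: → [24,36); WM=26
i=17 t=23 v=5: → [12,24); WM=26
i=18 t=28 v=5: → [24,36); WM=27
i=19 t=16 v=5: DROP (t<27-3); WM=27
i=20 t=33 v=2: → [24,36); WM=32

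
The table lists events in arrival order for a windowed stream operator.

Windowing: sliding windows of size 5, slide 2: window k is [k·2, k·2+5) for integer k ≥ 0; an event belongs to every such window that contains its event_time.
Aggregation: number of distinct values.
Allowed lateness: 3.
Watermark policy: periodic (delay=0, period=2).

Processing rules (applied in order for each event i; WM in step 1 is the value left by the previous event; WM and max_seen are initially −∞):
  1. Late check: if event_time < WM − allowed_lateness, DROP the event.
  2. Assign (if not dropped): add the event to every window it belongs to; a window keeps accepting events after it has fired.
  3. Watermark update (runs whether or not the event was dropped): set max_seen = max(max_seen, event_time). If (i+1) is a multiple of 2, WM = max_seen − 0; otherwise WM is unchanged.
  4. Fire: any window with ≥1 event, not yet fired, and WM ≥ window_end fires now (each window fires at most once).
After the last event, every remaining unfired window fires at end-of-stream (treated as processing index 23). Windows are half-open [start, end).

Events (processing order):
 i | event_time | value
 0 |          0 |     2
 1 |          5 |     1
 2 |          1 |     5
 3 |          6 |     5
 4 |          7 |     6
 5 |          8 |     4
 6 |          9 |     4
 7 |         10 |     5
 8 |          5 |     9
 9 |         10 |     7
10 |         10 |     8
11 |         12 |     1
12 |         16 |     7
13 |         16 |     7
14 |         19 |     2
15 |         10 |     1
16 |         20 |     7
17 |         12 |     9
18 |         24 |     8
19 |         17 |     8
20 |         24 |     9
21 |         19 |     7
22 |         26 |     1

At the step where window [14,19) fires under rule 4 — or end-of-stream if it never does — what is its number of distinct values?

i=0 t=0 v=2: → [0,5); WM=−∞
i=1 t=5 v=1: → [4,9),[2,7); WM=5; [0,5) fires=1
i=2 t=1 v=5: DROP (t<5-3); WM=5
i=3 t=6 v=5: → [6,11),[4,9),[2,7); WM=6
i=4 t=7 v=6: → [6,11),[4,9); WM=6
i=5 t=8 v=4: → [8,13),[6,11),[4,9); WM=8; [2,7) fires=2
i=6 t=9 v=4: → [8,13),[6,11); WM=8
i=7 t=10 v=5: → [10,15),[8,13),[6,11); WM=10; [4,9) fires=4
i=8 t=5 v=9: DROP (t<10-3); WM=10
i=9 t=10 v=7: → [10,15),[8,13),[6,11); WM=10
i=10 t=10 v=8: → [10,15),[8,13),[6,11); WM=10
i=11 t=12 v=1: → [12,17),[10,15),[8,13); WM=12; [6,11) fires=5
i=12 t=16 v=7: → [16,21),[14,19),[12,17); WM=12
i=13 t=16 v=7: → [16,21),[14,19),[12,17); WM=16; [8,13) fires=5 [10,15) fires=4
i=14 t=19 v=2: → [18,23),[16,21); WM=16
i=15 t=10 v=1: DROP (t<16-3); WM=19; [12,17) fires=2 [14,19) fires=1
i=16 t=20 v=7: → [20,25),[18,23),[16,21); WM=19
i=17 t=12 v=9: DROP (t<19-3); WM=20
i=18 t=24 v=8: → [24,29),[22,27),[20,25); WM=20
i=19 t=17 v=8: → [16,21),[14,19); WM=24; [16,21) fires=3 [18,23) fires=2
i=20 t=24 v=9: → [24,29),[22,27),[20,25); WM=24
i=21 t=19 v=7: DROP (t<24-3); WM=24
i=22 t=26 v=1: → [26,31),[24,29),[22,27); WM=24

1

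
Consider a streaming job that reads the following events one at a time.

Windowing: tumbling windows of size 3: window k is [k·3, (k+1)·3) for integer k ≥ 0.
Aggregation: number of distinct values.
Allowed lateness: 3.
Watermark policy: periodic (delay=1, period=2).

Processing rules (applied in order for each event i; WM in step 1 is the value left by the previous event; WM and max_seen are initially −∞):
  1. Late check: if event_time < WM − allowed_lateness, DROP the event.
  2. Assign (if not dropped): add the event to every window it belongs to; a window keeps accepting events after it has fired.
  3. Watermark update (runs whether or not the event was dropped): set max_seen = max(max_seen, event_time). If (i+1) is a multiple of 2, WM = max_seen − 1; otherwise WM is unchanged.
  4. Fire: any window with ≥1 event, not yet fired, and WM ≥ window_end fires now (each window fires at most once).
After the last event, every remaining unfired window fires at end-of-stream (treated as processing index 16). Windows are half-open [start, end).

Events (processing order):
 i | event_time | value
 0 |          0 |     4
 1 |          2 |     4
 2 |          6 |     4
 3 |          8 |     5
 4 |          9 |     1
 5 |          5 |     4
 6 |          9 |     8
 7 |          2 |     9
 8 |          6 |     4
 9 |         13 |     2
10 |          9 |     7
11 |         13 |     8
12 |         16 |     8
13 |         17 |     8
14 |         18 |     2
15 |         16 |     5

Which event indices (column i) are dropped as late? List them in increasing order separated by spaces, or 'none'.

7

i=0 t=0 v=4: → [0,3); WM=−∞
i=1 t=2 v=4: → [0,3); WM=1
i=2 t=6 v=4: → [6,9); WM=1
i=3 t=8 v=5: → [6,9); WM=7; [0,3) fires=1
i=4 t=9 v=1: → [9,12); WM=7
i=5 t=5 v=4: → [3,6); WM=8; [3,6) fires=1
i=6 t=9 v=8: → [9,12); WM=8
i=7 t=2 v=9: DROP (t<8-3); WM=8
i=8 t=6 v=4: → [6,9); WM=8
i=9 t=13 v=2: → [12,15); WM=12; [6,9) fires=2 [9,12) fires=2
i=10 t=9 v=7: → [9,12); WM=12
i=11 t=13 v=8: → [12,15); WM=12
i=12 t=16 v=8: → [15,18); WM=12
i=13 t=17 v=8: → [15,18); WM=16; [12,15) fires=2
i=14 t=18 v=2: → [18,21); WM=16
i=15 t=16 v=5: → [15,18); WM=17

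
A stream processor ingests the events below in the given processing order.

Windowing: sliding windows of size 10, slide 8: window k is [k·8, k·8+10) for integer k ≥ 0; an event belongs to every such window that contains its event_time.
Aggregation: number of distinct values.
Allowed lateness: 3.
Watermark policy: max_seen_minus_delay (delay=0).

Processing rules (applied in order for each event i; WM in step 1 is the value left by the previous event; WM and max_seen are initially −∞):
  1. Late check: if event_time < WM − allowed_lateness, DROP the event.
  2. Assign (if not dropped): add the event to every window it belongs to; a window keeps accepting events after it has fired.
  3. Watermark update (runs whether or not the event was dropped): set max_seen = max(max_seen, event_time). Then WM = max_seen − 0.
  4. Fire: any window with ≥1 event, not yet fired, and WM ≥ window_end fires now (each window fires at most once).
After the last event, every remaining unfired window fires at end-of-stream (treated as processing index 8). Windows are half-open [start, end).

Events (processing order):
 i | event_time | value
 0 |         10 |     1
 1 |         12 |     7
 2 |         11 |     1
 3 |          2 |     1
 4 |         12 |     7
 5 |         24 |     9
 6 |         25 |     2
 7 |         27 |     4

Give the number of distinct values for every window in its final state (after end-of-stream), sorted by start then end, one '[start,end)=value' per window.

i=0 t=10 v=1: → [8,18); WM=10
i=1 t=12 v=7: → [8,18); WM=12
i=2 t=11 v=1: → [8,18); WM=12
i=3 t=2 v=1: DROP (t<12-3); WM=12
i=4 t=12 v=7: → [8,18); WM=12
i=5 t=24 v=9: → [24,34),[16,26); WM=24; [8,18) fires=2
i=6 t=25 v=2: → [24,34),[16,26); WM=25
i=7 t=27 v=4: → [24,34); WM=27; [16,26) fires=2

[8,18)=2 [16,26)=2 [24,34)=3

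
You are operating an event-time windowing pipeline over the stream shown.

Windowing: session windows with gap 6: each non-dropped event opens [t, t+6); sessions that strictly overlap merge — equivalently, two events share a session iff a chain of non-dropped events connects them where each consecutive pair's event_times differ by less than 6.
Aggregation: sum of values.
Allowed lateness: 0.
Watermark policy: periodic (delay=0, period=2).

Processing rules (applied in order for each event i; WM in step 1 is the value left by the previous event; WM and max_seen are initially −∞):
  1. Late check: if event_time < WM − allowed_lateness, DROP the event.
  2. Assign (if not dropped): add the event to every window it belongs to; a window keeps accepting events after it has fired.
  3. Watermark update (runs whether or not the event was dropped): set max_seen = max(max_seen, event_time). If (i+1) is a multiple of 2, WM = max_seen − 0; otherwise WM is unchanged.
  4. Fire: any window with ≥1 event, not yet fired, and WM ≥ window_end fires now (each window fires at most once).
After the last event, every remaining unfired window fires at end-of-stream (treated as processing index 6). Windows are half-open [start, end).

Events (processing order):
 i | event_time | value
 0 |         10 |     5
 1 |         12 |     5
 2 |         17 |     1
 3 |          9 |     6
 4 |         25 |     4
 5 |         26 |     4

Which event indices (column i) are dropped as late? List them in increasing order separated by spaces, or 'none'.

i=0 t=10 v=5: → [10,16); WM=−∞
i=1 t=12 v=5: → [10,18); WM=12
i=2 t=17 v=1: → [10,23); WM=12
i=3 t=9 v=6: DROP (t<12-0); WM=17
i=4 t=25 v=4: → [25,31); WM=17
i=5 t=26 v=4: → [25,32); WM=26

3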